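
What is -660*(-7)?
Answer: 4620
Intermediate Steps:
-660*(-7) = -20*(-231) = 4620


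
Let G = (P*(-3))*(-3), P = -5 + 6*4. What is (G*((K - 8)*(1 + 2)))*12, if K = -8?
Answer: -98496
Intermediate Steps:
P = 19 (P = -5 + 24 = 19)
G = 171 (G = (19*(-3))*(-3) = -57*(-3) = 171)
(G*((K - 8)*(1 + 2)))*12 = (171*((-8 - 8)*(1 + 2)))*12 = (171*(-16*3))*12 = (171*(-48))*12 = -8208*12 = -98496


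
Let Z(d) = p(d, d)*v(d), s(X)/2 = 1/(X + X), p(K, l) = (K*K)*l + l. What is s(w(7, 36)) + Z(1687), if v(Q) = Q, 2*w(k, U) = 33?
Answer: 267284899032692/33 ≈ 8.0995e+12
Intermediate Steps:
p(K, l) = l + l*K² (p(K, l) = K²*l + l = l*K² + l = l + l*K²)
w(k, U) = 33/2 (w(k, U) = (½)*33 = 33/2)
s(X) = 1/X (s(X) = 2/(X + X) = 2/((2*X)) = 2*(1/(2*X)) = 1/X)
Z(d) = d²*(1 + d²) (Z(d) = (d*(1 + d²))*d = d²*(1 + d²))
s(w(7, 36)) + Z(1687) = 1/(33/2) + (1687² + 1687⁴) = 2/33 + (2845969 + 8099539548961) = 2/33 + 8099542394930 = 267284899032692/33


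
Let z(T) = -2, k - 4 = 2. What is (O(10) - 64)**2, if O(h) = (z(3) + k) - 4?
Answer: 4096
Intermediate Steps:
k = 6 (k = 4 + 2 = 6)
O(h) = 0 (O(h) = (-2 + 6) - 4 = 4 - 4 = 0)
(O(10) - 64)**2 = (0 - 64)**2 = (-64)**2 = 4096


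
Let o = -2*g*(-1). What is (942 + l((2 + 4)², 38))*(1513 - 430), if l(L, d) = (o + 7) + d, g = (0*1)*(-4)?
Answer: 1068921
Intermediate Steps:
g = 0 (g = 0*(-4) = 0)
o = 0 (o = -2*0*(-1) = 0*(-1) = 0)
l(L, d) = 7 + d (l(L, d) = (0 + 7) + d = 7 + d)
(942 + l((2 + 4)², 38))*(1513 - 430) = (942 + (7 + 38))*(1513 - 430) = (942 + 45)*1083 = 987*1083 = 1068921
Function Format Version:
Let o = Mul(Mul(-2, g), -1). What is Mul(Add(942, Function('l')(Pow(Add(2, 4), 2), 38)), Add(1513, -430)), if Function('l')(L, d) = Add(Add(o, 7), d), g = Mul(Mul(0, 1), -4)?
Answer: 1068921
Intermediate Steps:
g = 0 (g = Mul(0, -4) = 0)
o = 0 (o = Mul(Mul(-2, 0), -1) = Mul(0, -1) = 0)
Function('l')(L, d) = Add(7, d) (Function('l')(L, d) = Add(Add(0, 7), d) = Add(7, d))
Mul(Add(942, Function('l')(Pow(Add(2, 4), 2), 38)), Add(1513, -430)) = Mul(Add(942, Add(7, 38)), Add(1513, -430)) = Mul(Add(942, 45), 1083) = Mul(987, 1083) = 1068921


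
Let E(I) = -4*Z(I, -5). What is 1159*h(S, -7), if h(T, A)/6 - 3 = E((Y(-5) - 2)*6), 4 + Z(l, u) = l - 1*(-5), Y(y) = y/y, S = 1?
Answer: 159942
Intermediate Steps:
Y(y) = 1
Z(l, u) = 1 + l (Z(l, u) = -4 + (l - 1*(-5)) = -4 + (l + 5) = -4 + (5 + l) = 1 + l)
E(I) = -4 - 4*I (E(I) = -4*(1 + I) = -4 - 4*I)
h(T, A) = 138 (h(T, A) = 18 + 6*(-4 - 4*(1 - 2)*6) = 18 + 6*(-4 - (-4)*6) = 18 + 6*(-4 - 4*(-6)) = 18 + 6*(-4 + 24) = 18 + 6*20 = 18 + 120 = 138)
1159*h(S, -7) = 1159*138 = 159942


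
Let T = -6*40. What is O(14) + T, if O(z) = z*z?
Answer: -44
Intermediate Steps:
O(z) = z²
T = -240
O(14) + T = 14² - 240 = 196 - 240 = -44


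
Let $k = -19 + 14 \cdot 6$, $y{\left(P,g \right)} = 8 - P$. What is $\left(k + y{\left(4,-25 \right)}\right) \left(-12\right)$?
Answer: $-828$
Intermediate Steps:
$k = 65$ ($k = -19 + 84 = 65$)
$\left(k + y{\left(4,-25 \right)}\right) \left(-12\right) = \left(65 + \left(8 - 4\right)\right) \left(-12\right) = \left(65 + 4\right) \left(-12\right) = 69 \left(-12\right) = -828$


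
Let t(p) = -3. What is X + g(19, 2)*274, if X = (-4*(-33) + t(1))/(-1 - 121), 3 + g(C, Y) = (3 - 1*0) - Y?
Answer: -66985/122 ≈ -549.06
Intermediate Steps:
g(C, Y) = -Y (g(C, Y) = -3 + ((3 - 1*0) - Y) = -3 + ((3 + 0) - Y) = -3 + (3 - Y) = -Y)
X = -129/122 (X = (-4*(-33) - 3)/(-1 - 121) = (132 - 3)/(-122) = 129*(-1/122) = -129/122 ≈ -1.0574)
X + g(19, 2)*274 = -129/122 - 1*2*274 = -129/122 - 2*274 = -129/122 - 548 = -66985/122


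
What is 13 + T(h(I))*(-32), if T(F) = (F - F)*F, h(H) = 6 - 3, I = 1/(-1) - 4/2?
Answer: 13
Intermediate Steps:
I = -3 (I = 1*(-1) - 4*½ = -1 - 2 = -3)
h(H) = 3
T(F) = 0 (T(F) = 0*F = 0)
13 + T(h(I))*(-32) = 13 + 0*(-32) = 13 + 0 = 13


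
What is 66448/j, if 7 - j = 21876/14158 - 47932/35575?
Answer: 16733960320400/1713039253 ≈ 9768.6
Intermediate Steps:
j = 1713039253/251835425 (j = 7 - (21876/14158 - 47932/35575) = 7 - (21876*(1/14158) - 47932*1/35575) = 7 - (10938/7079 - 47932/35575) = 7 - 1*49808722/251835425 = 7 - 49808722/251835425 = 1713039253/251835425 ≈ 6.8022)
66448/j = 66448/(1713039253/251835425) = 66448*(251835425/1713039253) = 16733960320400/1713039253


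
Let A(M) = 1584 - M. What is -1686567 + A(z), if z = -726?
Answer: -1684257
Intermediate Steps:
-1686567 + A(z) = -1686567 + (1584 - 1*(-726)) = -1686567 + (1584 + 726) = -1686567 + 2310 = -1684257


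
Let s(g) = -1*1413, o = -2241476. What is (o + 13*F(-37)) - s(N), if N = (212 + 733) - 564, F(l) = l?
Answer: -2240544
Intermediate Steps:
N = 381 (N = 945 - 564 = 381)
s(g) = -1413
(o + 13*F(-37)) - s(N) = (-2241476 + 13*(-37)) - 1*(-1413) = (-2241476 - 481) + 1413 = -2241957 + 1413 = -2240544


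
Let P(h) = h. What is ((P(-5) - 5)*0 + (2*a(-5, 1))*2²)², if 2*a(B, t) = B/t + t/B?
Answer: 10816/25 ≈ 432.64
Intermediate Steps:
a(B, t) = B/(2*t) + t/(2*B) (a(B, t) = (B/t + t/B)/2 = B/(2*t) + t/(2*B))
((P(-5) - 5)*0 + (2*a(-5, 1))*2²)² = ((-5 - 5)*0 + (2*((½)*(-5)/1 + (½)*1/(-5)))*2²)² = (-10*0 + (2*((½)*(-5)*1 + (½)*1*(-⅕)))*4)² = (0 + (2*(-5/2 - ⅒))*4)² = (0 + (2*(-13/5))*4)² = (0 - 26/5*4)² = (0 - 104/5)² = (-104/5)² = 10816/25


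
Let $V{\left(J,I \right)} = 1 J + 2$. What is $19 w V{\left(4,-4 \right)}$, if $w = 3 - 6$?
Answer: $-342$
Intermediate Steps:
$V{\left(J,I \right)} = 2 + J$ ($V{\left(J,I \right)} = J + 2 = 2 + J$)
$w = -3$
$19 w V{\left(4,-4 \right)} = 19 \left(-3\right) \left(2 + 4\right) = \left(-57\right) 6 = -342$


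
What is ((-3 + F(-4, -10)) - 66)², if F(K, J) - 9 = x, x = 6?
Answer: 2916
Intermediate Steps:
F(K, J) = 15 (F(K, J) = 9 + 6 = 15)
((-3 + F(-4, -10)) - 66)² = ((-3 + 15) - 66)² = (12 - 66)² = (-54)² = 2916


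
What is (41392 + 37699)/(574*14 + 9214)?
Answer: 79091/17250 ≈ 4.5850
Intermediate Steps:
(41392 + 37699)/(574*14 + 9214) = 79091/(8036 + 9214) = 79091/17250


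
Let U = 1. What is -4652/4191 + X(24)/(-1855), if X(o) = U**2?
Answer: -8633651/7774305 ≈ -1.1105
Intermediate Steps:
X(o) = 1 (X(o) = 1**2 = 1)
-4652/4191 + X(24)/(-1855) = -4652/4191 + 1/(-1855) = -4652*1/4191 + 1*(-1/1855) = -4652/4191 - 1/1855 = -8633651/7774305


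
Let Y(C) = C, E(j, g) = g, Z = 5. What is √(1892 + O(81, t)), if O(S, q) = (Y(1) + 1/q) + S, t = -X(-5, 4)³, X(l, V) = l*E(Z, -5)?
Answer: √30843749/125 ≈ 44.430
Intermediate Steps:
X(l, V) = -5*l (X(l, V) = l*(-5) = -5*l)
t = -15625 (t = -(-5*(-5))³ = -1*25³ = -1*15625 = -15625)
O(S, q) = 1 + S + 1/q (O(S, q) = (1 + 1/q) + S = 1 + S + 1/q)
√(1892 + O(81, t)) = √(1892 + (1 + 81 + 1/(-15625))) = √(1892 + (1 + 81 - 1/15625)) = √(1892 + 1281249/15625) = √(30843749/15625) = √30843749/125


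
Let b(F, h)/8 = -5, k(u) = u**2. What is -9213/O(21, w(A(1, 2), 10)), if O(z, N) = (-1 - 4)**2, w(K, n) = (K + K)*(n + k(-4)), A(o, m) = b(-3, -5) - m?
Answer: -9213/25 ≈ -368.52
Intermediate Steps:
b(F, h) = -40 (b(F, h) = 8*(-5) = -40)
A(o, m) = -40 - m
w(K, n) = 2*K*(16 + n) (w(K, n) = (K + K)*(n + (-4)**2) = (2*K)*(n + 16) = (2*K)*(16 + n) = 2*K*(16 + n))
O(z, N) = 25 (O(z, N) = (-5)**2 = 25)
-9213/O(21, w(A(1, 2), 10)) = -9213/25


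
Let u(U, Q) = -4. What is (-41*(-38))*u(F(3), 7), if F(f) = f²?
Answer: -6232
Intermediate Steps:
(-41*(-38))*u(F(3), 7) = -41*(-38)*(-4) = 1558*(-4) = -6232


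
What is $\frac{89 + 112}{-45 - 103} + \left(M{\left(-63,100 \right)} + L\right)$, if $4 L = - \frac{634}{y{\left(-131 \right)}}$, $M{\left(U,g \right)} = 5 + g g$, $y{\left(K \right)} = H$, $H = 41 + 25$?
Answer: $\frac{24423029}{2442} \approx 10001.0$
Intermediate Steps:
$H = 66$
$y{\left(K \right)} = 66$
$M{\left(U,g \right)} = 5 + g^{2}$
$L = - \frac{317}{132}$ ($L = \frac{\left(-634\right) \frac{1}{66}}{4} = \frac{1}{4} \left(- \frac{317}{33}\right) = - \frac{317}{132} \approx -2.4015$)
$\frac{89 + 112}{-45 - 103} + \left(M{\left(-63,100 \right)} + L\right) = \frac{89 + 112}{-45 - 103} + \left(\left(5 + 100^{2}\right) - \frac{317}{132}\right) = \frac{201}{-148} + \left(\left(5 + 10000\right) - \frac{317}{132}\right) = 201 \left(- \frac{1}{148}\right) + \left(10005 - \frac{317}{132}\right) = - \frac{201}{148} + \frac{1320343}{132} = \frac{24423029}{2442}$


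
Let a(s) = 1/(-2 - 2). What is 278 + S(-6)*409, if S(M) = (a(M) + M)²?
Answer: 260073/16 ≈ 16255.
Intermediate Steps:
a(s) = -¼ (a(s) = 1/(-4) = -¼)
S(M) = (-¼ + M)²
278 + S(-6)*409 = 278 + ((-1 + 4*(-6))²/16)*409 = 278 + ((-1 - 24)²/16)*409 = 278 + ((1/16)*(-25)²)*409 = 278 + ((1/16)*625)*409 = 278 + (625/16)*409 = 278 + 255625/16 = 260073/16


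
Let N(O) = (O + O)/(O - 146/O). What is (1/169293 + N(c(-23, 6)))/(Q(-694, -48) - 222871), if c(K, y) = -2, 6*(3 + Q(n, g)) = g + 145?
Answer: 1354202/5357414507347 ≈ 2.5277e-7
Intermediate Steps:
Q(n, g) = 127/6 + g/6 (Q(n, g) = -3 + (g + 145)/6 = -3 + (145 + g)/6 = -3 + (145/6 + g/6) = 127/6 + g/6)
N(O) = 2*O/(O - 146/O) (N(O) = (2*O)/(O - 146/O) = 2*O/(O - 146/O))
(1/169293 + N(c(-23, 6)))/(Q(-694, -48) - 222871) = (1/169293 + 2*(-2)**2/(-146 + (-2)**2))/((127/6 + (1/6)*(-48)) - 222871) = (1/169293 + 2*4/(-146 + 4))/((127/6 - 8) - 222871) = (1/169293 + 2*4/(-142))/(79/6 - 222871) = (1/169293 + 2*4*(-1/142))/(-1337147/6) = (1/169293 - 4/71)*(-6/1337147) = -677101/12019803*(-6/1337147) = 1354202/5357414507347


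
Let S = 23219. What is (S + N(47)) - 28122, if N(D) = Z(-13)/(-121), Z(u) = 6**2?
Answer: -593299/121 ≈ -4903.3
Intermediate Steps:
Z(u) = 36
N(D) = -36/121 (N(D) = 36/(-121) = 36*(-1/121) = -36/121)
(S + N(47)) - 28122 = (23219 - 36/121) - 28122 = 2809463/121 - 28122 = -593299/121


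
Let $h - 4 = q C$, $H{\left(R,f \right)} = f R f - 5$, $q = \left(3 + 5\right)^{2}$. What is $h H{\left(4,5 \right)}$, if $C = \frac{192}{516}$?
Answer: $\frac{113620}{43} \approx 2642.3$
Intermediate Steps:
$q = 64$ ($q = 8^{2} = 64$)
$H{\left(R,f \right)} = -5 + R f^{2}$ ($H{\left(R,f \right)} = R f f - 5 = R f^{2} - 5 = -5 + R f^{2}$)
$C = \frac{16}{43}$ ($C = 192 \cdot \frac{1}{516} = \frac{16}{43} \approx 0.37209$)
$h = \frac{1196}{43}$ ($h = 4 + 64 \cdot \frac{16}{43} = 4 + \frac{1024}{43} = \frac{1196}{43} \approx 27.814$)
$h H{\left(4,5 \right)} = \frac{1196 \left(-5 + 4 \cdot 5^{2}\right)}{43} = \frac{1196 \left(-5 + 4 \cdot 25\right)}{43} = \frac{1196 \left(-5 + 100\right)}{43} = \frac{1196}{43} \cdot 95 = \frac{113620}{43}$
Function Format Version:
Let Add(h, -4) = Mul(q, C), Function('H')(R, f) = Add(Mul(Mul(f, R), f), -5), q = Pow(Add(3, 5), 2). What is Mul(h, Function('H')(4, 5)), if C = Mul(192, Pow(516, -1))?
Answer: Rational(113620, 43) ≈ 2642.3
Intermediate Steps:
q = 64 (q = Pow(8, 2) = 64)
Function('H')(R, f) = Add(-5, Mul(R, Pow(f, 2))) (Function('H')(R, f) = Add(Mul(Mul(R, f), f), -5) = Add(Mul(R, Pow(f, 2)), -5) = Add(-5, Mul(R, Pow(f, 2))))
C = Rational(16, 43) (C = Mul(192, Rational(1, 516)) = Rational(16, 43) ≈ 0.37209)
h = Rational(1196, 43) (h = Add(4, Mul(64, Rational(16, 43))) = Add(4, Rational(1024, 43)) = Rational(1196, 43) ≈ 27.814)
Mul(h, Function('H')(4, 5)) = Mul(Rational(1196, 43), Add(-5, Mul(4, Pow(5, 2)))) = Mul(Rational(1196, 43), Add(-5, Mul(4, 25))) = Mul(Rational(1196, 43), Add(-5, 100)) = Mul(Rational(1196, 43), 95) = Rational(113620, 43)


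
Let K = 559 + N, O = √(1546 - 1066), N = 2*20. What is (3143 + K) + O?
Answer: 3742 + 4*√30 ≈ 3763.9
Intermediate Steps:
N = 40
O = 4*√30 (O = √480 = 4*√30 ≈ 21.909)
K = 599 (K = 559 + 40 = 599)
(3143 + K) + O = (3143 + 599) + 4*√30 = 3742 + 4*√30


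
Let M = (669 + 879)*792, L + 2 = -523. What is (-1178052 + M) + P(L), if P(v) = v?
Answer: 47439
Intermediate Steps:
L = -525 (L = -2 - 523 = -525)
M = 1226016 (M = 1548*792 = 1226016)
(-1178052 + M) + P(L) = (-1178052 + 1226016) - 525 = 47964 - 525 = 47439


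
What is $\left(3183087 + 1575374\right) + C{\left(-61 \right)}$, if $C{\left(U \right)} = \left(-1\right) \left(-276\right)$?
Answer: $4758737$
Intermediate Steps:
$C{\left(U \right)} = 276$
$\left(3183087 + 1575374\right) + C{\left(-61 \right)} = \left(3183087 + 1575374\right) + 276 = 4758461 + 276 = 4758737$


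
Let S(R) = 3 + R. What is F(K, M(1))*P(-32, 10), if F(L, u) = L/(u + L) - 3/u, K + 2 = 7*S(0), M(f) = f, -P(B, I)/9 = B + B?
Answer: -5904/5 ≈ -1180.8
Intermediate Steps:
P(B, I) = -18*B (P(B, I) = -9*(B + B) = -18*B)
K = 19 (K = -2 + 7*(3 + 0) = -2 + 7*3 = -2 + 21 = 19)
F(L, u) = -3/u + L/(L + u) (F(L, u) = L/(L + u) - 3/u = -3/u + L/(L + u))
F(K, M(1))*P(-32, 10) = ((-3*19 - 3*1 + 19*1)/(1*(19 + 1)))*(-18*(-32)) = (1*(-57 - 3 + 19)/20)*576 = (1*(1/20)*(-41))*576 = -41/20*576 = -5904/5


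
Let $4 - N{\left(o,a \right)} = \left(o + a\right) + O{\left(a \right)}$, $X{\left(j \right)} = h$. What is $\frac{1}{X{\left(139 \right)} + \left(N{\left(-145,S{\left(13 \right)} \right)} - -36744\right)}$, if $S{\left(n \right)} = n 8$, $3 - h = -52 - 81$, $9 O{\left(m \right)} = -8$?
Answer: $\frac{9}{332333} \approx 2.7081 \cdot 10^{-5}$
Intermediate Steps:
$O{\left(m \right)} = - \frac{8}{9}$ ($O{\left(m \right)} = \frac{1}{9} \left(-8\right) = - \frac{8}{9}$)
$h = 136$ ($h = 3 - \left(-52 - 81\right) = 3 - -133 = 3 + 133 = 136$)
$S{\left(n \right)} = 8 n$
$X{\left(j \right)} = 136$
$N{\left(o,a \right)} = \frac{44}{9} - a - o$ ($N{\left(o,a \right)} = 4 - \left(\left(o + a\right) - \frac{8}{9}\right) = 4 - \left(\left(a + o\right) - \frac{8}{9}\right) = 4 - \left(- \frac{8}{9} + a + o\right) = \frac{44}{9} - a - o$)
$\frac{1}{X{\left(139 \right)} + \left(N{\left(-145,S{\left(13 \right)} \right)} - -36744\right)} = \frac{1}{136 - - \frac{331109}{9}} = \frac{1}{136 + \left(\left(\frac{44}{9} - 104 + 145\right) + 36744\right)} = \frac{1}{136 + \left(\frac{413}{9} + 36744\right)} = \frac{1}{136 + \frac{331109}{9}} = \frac{1}{\frac{332333}{9}} = \frac{9}{332333}$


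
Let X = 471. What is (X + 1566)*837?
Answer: 1704969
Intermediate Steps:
(X + 1566)*837 = (471 + 1566)*837 = 2037*837 = 1704969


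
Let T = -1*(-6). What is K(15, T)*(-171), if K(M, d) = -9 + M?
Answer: -1026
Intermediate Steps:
T = 6
K(15, T)*(-171) = (-9 + 15)*(-171) = 6*(-171) = -1026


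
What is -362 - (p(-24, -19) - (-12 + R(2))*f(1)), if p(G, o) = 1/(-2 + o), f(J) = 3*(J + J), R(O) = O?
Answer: -8861/21 ≈ -421.95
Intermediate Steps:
f(J) = 6*J (f(J) = 3*(2*J) = 6*J)
-362 - (p(-24, -19) - (-12 + R(2))*f(1)) = -362 - (1/(-2 - 19) - (-12 + 2)*6*1) = -362 - (1/(-21) - (-10)*6) = -362 - (-1/21 - 1*(-60)) = -362 - (-1/21 + 60) = -362 - 1*1259/21 = -362 - 1259/21 = -8861/21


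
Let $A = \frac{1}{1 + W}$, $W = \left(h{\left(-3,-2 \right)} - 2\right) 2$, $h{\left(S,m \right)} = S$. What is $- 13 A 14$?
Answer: $\frac{182}{9} \approx 20.222$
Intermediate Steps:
$W = -10$ ($W = \left(-3 - 2\right) 2 = \left(-5\right) 2 = -10$)
$A = - \frac{1}{9}$ ($A = \frac{1}{1 - 10} = \frac{1}{-9} = - \frac{1}{9} \approx -0.11111$)
$- 13 A 14 = \left(-13\right) \left(- \frac{1}{9}\right) 14 = \frac{13}{9} \cdot 14 = \frac{182}{9}$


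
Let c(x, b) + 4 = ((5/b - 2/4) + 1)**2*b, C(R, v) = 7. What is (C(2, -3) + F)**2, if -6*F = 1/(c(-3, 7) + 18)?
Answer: 204118369/4173849 ≈ 48.904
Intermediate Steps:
c(x, b) = -4 + b*(1/2 + 5/b)**2 (c(x, b) = -4 + ((5/b - 2/4) + 1)**2*b = -4 + ((5/b - 2*1/4) + 1)**2*b = -4 + ((5/b - 1/2) + 1)**2*b = -4 + ((-1/2 + 5/b) + 1)**2*b = -4 + (1/2 + 5/b)**2*b = -4 + b*(1/2 + 5/b)**2)
F = -14/2043 (F = -1/(6*((-4 + (1/4)*(10 + 7)**2/7) + 18)) = -1/(6*((-4 + (1/4)*(1/7)*17**2) + 18)) = -1/(6*((-4 + (1/4)*(1/7)*289) + 18)) = -1/(6*((-4 + 289/28) + 18)) = -1/(6*(177/28 + 18)) = -1/(6*681/28) = -1/6*28/681 = -14/2043 ≈ -0.0068527)
(C(2, -3) + F)**2 = (7 - 14/2043)**2 = (14287/2043)**2 = 204118369/4173849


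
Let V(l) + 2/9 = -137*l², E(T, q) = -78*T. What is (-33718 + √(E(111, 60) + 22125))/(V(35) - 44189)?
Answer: 151731/954064 - 603*√3/1908128 ≈ 0.15849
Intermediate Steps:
V(l) = -2/9 - 137*l²
(-33718 + √(E(111, 60) + 22125))/(V(35) - 44189) = (-33718 + √(-78*111 + 22125))/((-2/9 - 137*35²) - 44189) = (-33718 + √(-8658 + 22125))/((-2/9 - 137*1225) - 44189) = (-33718 + √13467)/((-2/9 - 167825) - 44189) = (-33718 + 67*√3)/(-1510427/9 - 44189) = (-33718 + 67*√3)/(-1908128/9) = (-33718 + 67*√3)*(-9/1908128) = 151731/954064 - 603*√3/1908128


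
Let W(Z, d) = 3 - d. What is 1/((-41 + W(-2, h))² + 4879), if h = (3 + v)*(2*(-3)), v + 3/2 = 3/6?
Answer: 1/5555 ≈ 0.00018002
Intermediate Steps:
v = -1 (v = -3/2 + 3/6 = -3/2 + 3*(⅙) = -3/2 + ½ = -1)
h = -12 (h = (3 - 1)*(2*(-3)) = 2*(-6) = -12)
1/((-41 + W(-2, h))² + 4879) = 1/((-41 + (3 - 1*(-12)))² + 4879) = 1/((-41 + (3 + 12))² + 4879) = 1/((-41 + 15)² + 4879) = 1/((-26)² + 4879) = 1/(676 + 4879) = 1/5555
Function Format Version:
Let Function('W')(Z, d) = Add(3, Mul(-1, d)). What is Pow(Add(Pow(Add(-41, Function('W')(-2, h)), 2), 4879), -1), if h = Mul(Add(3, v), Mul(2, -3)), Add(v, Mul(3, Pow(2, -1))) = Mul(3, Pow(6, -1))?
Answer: Rational(1, 5555) ≈ 0.00018002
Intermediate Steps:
v = -1 (v = Add(Rational(-3, 2), Mul(3, Pow(6, -1))) = Add(Rational(-3, 2), Mul(3, Rational(1, 6))) = Add(Rational(-3, 2), Rational(1, 2)) = -1)
h = -12 (h = Mul(Add(3, -1), Mul(2, -3)) = Mul(2, -6) = -12)
Pow(Add(Pow(Add(-41, Function('W')(-2, h)), 2), 4879), -1) = Pow(Add(Pow(Add(-41, Add(3, Mul(-1, -12))), 2), 4879), -1) = Pow(Add(Pow(Add(-41, Add(3, 12)), 2), 4879), -1) = Pow(Add(Pow(Add(-41, 15), 2), 4879), -1) = Pow(Add(Pow(-26, 2), 4879), -1) = Pow(Add(676, 4879), -1) = Pow(5555, -1) = Rational(1, 5555)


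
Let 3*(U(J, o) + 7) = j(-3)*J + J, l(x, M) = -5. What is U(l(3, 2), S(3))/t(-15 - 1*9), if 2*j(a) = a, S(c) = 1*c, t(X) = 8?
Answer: -37/48 ≈ -0.77083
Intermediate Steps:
S(c) = c
j(a) = a/2
U(J, o) = -7 - J/6 (U(J, o) = -7 + (((1/2)*(-3))*J + J)/3 = -7 + (-3*J/2 + J)/3 = -7 + (-J/2)/3 = -7 - J/6)
U(l(3, 2), S(3))/t(-15 - 1*9) = (-7 - 1/6*(-5))/8 = (-7 + 5/6)*(1/8) = -37/6*1/8 = -37/48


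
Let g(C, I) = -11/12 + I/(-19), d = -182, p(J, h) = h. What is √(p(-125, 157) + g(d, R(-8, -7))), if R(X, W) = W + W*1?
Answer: √2038035/114 ≈ 12.523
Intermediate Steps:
R(X, W) = 2*W (R(X, W) = W + W = 2*W)
g(C, I) = -11/12 - I/19 (g(C, I) = -11*1/12 + I*(-1/19) = -11/12 - I/19)
√(p(-125, 157) + g(d, R(-8, -7))) = √(157 + (-11/12 - 2*(-7)/19)) = √(157 + (-11/12 - 1/19*(-14))) = √(157 + (-11/12 + 14/19)) = √(157 - 41/228) = √(35755/228) = √2038035/114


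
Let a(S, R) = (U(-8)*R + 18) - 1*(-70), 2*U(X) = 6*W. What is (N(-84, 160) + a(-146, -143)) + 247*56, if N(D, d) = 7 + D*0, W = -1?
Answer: 14356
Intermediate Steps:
N(D, d) = 7 (N(D, d) = 7 + 0 = 7)
U(X) = -3 (U(X) = (6*(-1))/2 = (1/2)*(-6) = -3)
a(S, R) = 88 - 3*R (a(S, R) = (-3*R + 18) - 1*(-70) = (18 - 3*R) + 70 = 88 - 3*R)
(N(-84, 160) + a(-146, -143)) + 247*56 = (7 + (88 - 3*(-143))) + 247*56 = (7 + (88 + 429)) + 13832 = (7 + 517) + 13832 = 524 + 13832 = 14356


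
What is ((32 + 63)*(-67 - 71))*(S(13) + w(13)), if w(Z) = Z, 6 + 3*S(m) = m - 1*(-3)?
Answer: -214130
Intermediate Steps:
S(m) = -1 + m/3 (S(m) = -2 + (m - 1*(-3))/3 = -2 + (m + 3)/3 = -2 + (3 + m)/3 = -2 + (1 + m/3) = -1 + m/3)
((32 + 63)*(-67 - 71))*(S(13) + w(13)) = ((32 + 63)*(-67 - 71))*((-1 + (⅓)*13) + 13) = (95*(-138))*((-1 + 13/3) + 13) = -13110*(10/3 + 13) = -13110*49/3 = -214130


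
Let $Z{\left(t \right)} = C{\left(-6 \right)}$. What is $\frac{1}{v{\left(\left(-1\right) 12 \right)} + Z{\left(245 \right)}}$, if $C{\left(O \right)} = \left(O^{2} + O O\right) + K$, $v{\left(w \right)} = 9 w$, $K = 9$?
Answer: $- \frac{1}{27} \approx -0.037037$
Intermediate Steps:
$C{\left(O \right)} = 9 + 2 O^{2}$ ($C{\left(O \right)} = \left(O^{2} + O O\right) + 9 = \left(O^{2} + O^{2}\right) + 9 = 2 O^{2} + 9 = 9 + 2 O^{2}$)
$Z{\left(t \right)} = 81$ ($Z{\left(t \right)} = 9 + 2 \left(-6\right)^{2} = 9 + 2 \cdot 36 = 9 + 72 = 81$)
$\frac{1}{v{\left(\left(-1\right) 12 \right)} + Z{\left(245 \right)}} = \frac{1}{9 \left(\left(-1\right) 12\right) + 81} = \frac{1}{9 \left(-12\right) + 81} = \frac{1}{-108 + 81} = \frac{1}{-27} = - \frac{1}{27}$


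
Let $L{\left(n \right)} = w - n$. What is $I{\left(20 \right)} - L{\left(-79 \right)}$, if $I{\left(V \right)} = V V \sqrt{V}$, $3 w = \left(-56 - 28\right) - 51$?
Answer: $-34 + 800 \sqrt{5} \approx 1754.9$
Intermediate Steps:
$w = -45$ ($w = \frac{\left(-56 - 28\right) - 51}{3} = \frac{-84 - 51}{3} = \frac{1}{3} \left(-135\right) = -45$)
$L{\left(n \right)} = -45 - n$
$I{\left(V \right)} = V^{\frac{5}{2}}$ ($I{\left(V \right)} = V^{2} \sqrt{V} = V^{\frac{5}{2}}$)
$I{\left(20 \right)} - L{\left(-79 \right)} = 20^{\frac{5}{2}} - \left(-45 - -79\right) = 800 \sqrt{5} - \left(-45 + 79\right) = 800 \sqrt{5} - 34 = -34 + 800 \sqrt{5}$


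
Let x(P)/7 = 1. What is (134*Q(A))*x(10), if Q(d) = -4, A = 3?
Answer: -3752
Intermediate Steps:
x(P) = 7 (x(P) = 7*1 = 7)
(134*Q(A))*x(10) = (134*(-4))*7 = -536*7 = -3752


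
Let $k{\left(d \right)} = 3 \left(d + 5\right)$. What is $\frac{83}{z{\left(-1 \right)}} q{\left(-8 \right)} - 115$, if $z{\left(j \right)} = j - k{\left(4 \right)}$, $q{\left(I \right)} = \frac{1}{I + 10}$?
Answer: $- \frac{6523}{56} \approx -116.48$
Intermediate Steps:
$q{\left(I \right)} = \frac{1}{10 + I}$
$k{\left(d \right)} = 15 + 3 d$ ($k{\left(d \right)} = 3 \left(5 + d\right) = 15 + 3 d$)
$z{\left(j \right)} = -27 + j$ ($z{\left(j \right)} = j - \left(15 + 3 \cdot 4\right) = j - \left(15 + 12\right) = j - 27 = -27 + j$)
$\frac{83}{z{\left(-1 \right)}} q{\left(-8 \right)} - 115 = \frac{83 \frac{1}{-27 - 1}}{10 - 8} - 115 = \frac{83 \frac{1}{-28}}{2} - 115 = 83 \left(- \frac{1}{28}\right) \frac{1}{2} - 115 = \left(- \frac{83}{28}\right) \frac{1}{2} - 115 = - \frac{83}{56} - 115 = - \frac{6523}{56}$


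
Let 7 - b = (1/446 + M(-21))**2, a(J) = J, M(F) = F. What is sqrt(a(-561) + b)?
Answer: I*sqrt(197902689)/446 ≈ 31.542*I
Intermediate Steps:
b = -86310813/198916 (b = 7 - (1/446 - 21)**2 = 7 - (-9365/446)**2 = 7 - 1*87703225/198916 = 7 - 87703225/198916 = -86310813/198916 ≈ -433.91)
sqrt(a(-561) + b) = sqrt(-561 - 86310813/198916) = sqrt(-197902689/198916) = I*sqrt(197902689)/446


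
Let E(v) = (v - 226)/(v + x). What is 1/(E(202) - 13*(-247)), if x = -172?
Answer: 5/16051 ≈ 0.00031151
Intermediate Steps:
E(v) = (-226 + v)/(-172 + v) (E(v) = (v - 226)/(v - 172) = (-226 + v)/(-172 + v))
1/(E(202) - 13*(-247)) = 1/((-226 + 202)/(-172 + 202) - 13*(-247)) = 1/(-24/30 + 3211) = 1/((1/30)*(-24) + 3211) = 1/(-⅘ + 3211) = 1/(16051/5) = 5/16051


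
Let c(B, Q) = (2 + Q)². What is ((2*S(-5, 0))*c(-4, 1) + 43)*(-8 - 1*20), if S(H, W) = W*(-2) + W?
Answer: -1204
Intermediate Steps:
S(H, W) = -W (S(H, W) = -2*W + W = -W)
((2*S(-5, 0))*c(-4, 1) + 43)*(-8 - 1*20) = ((2*(-1*0))*(2 + 1)² + 43)*(-8 - 1*20) = ((2*0)*3² + 43)*(-8 - 20) = (0*9 + 43)*(-28) = (0 + 43)*(-28) = 43*(-28) = -1204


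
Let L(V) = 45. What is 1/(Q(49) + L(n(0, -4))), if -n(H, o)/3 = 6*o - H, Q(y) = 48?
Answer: 1/93 ≈ 0.010753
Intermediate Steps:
n(H, o) = -18*o + 3*H (n(H, o) = -3*(6*o - H) = -3*(-H + 6*o) = -18*o + 3*H)
1/(Q(49) + L(n(0, -4))) = 1/(48 + 45) = 1/93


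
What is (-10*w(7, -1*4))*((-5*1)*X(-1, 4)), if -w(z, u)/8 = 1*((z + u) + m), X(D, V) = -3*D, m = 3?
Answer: -7200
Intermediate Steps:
w(z, u) = -24 - 8*u - 8*z (w(z, u) = -8*((z + u) + 3) = -8*((u + z) + 3) = -8*(3 + u + z) = -24 - 8*u - 8*z)
(-10*w(7, -1*4))*((-5*1)*X(-1, 4)) = (-10*(-24 - (-8)*4 - 8*7))*((-5*1)*(-3*(-1))) = (-10*(-24 - 8*(-4) - 56))*(-5*3) = -10*(-24 + 32 - 56)*(-15) = -10*(-48)*(-15) = 480*(-15) = -7200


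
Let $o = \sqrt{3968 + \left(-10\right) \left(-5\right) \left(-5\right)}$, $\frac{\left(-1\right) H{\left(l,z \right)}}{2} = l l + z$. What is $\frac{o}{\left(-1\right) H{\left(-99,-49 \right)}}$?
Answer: $\frac{13 \sqrt{22}}{19504} \approx 0.0031263$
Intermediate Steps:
$H{\left(l,z \right)} = - 2 z - 2 l^{2}$ ($H{\left(l,z \right)} = - 2 \left(l l + z\right) = - 2 \left(l^{2} + z\right) = - 2 \left(z + l^{2}\right) = - 2 z - 2 l^{2}$)
$o = 13 \sqrt{22}$ ($o = \sqrt{3968 + 50 \left(-5\right)} = \sqrt{3968 - 250} = \sqrt{3718} = 13 \sqrt{22} \approx 60.975$)
$\frac{o}{\left(-1\right) H{\left(-99,-49 \right)}} = \frac{13 \sqrt{22}}{\left(-1\right) \left(\left(-2\right) \left(-49\right) - 2 \left(-99\right)^{2}\right)} = \frac{13 \sqrt{22}}{\left(-1\right) \left(98 - 19602\right)} = \frac{13 \sqrt{22}}{\left(-1\right) \left(-19504\right)} = \frac{13 \sqrt{22}}{19504}$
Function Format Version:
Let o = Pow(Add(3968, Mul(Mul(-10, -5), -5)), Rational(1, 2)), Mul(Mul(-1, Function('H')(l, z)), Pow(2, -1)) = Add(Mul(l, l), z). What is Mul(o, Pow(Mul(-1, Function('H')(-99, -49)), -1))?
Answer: Mul(Rational(13, 19504), Pow(22, Rational(1, 2))) ≈ 0.0031263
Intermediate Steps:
Function('H')(l, z) = Add(Mul(-2, z), Mul(-2, Pow(l, 2))) (Function('H')(l, z) = Mul(-2, Add(Mul(l, l), z)) = Mul(-2, Add(Pow(l, 2), z)) = Mul(-2, Add(z, Pow(l, 2))) = Add(Mul(-2, z), Mul(-2, Pow(l, 2))))
o = Mul(13, Pow(22, Rational(1, 2))) (o = Pow(Add(3968, Mul(50, -5)), Rational(1, 2)) = Pow(Add(3968, -250), Rational(1, 2)) = Pow(3718, Rational(1, 2)) = Mul(13, Pow(22, Rational(1, 2))) ≈ 60.975)
Mul(o, Pow(Mul(-1, Function('H')(-99, -49)), -1)) = Mul(Mul(13, Pow(22, Rational(1, 2))), Pow(Mul(-1, Add(Mul(-2, -49), Mul(-2, Pow(-99, 2)))), -1)) = Mul(Mul(13, Pow(22, Rational(1, 2))), Pow(Mul(-1, Add(98, Mul(-2, 9801))), -1)) = Mul(Mul(13, Pow(22, Rational(1, 2))), Pow(Mul(-1, Add(98, -19602)), -1)) = Mul(Mul(13, Pow(22, Rational(1, 2))), Pow(Mul(-1, -19504), -1)) = Mul(Mul(13, Pow(22, Rational(1, 2))), Pow(19504, -1)) = Mul(Mul(13, Pow(22, Rational(1, 2))), Rational(1, 19504)) = Mul(Rational(13, 19504), Pow(22, Rational(1, 2)))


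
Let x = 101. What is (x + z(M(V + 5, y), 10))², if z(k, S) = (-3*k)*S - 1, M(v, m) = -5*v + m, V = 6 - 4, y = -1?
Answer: 1392400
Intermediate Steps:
V = 2
M(v, m) = m - 5*v
z(k, S) = -1 - 3*S*k (z(k, S) = -3*S*k - 1 = -1 - 3*S*k)
(x + z(M(V + 5, y), 10))² = (101 + (-1 - 3*10*(-1 - 5*(2 + 5))))² = (101 + (-1 - 3*10*(-1 - 5*7)))² = (101 + (-1 - 3*10*(-1 - 35)))² = (101 + (-1 - 3*10*(-36)))² = (101 + (-1 + 1080))² = (101 + 1079)² = 1180² = 1392400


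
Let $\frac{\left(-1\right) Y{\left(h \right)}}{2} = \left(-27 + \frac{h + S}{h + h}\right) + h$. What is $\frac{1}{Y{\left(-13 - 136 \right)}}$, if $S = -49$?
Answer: $\frac{149}{52250} \approx 0.0028517$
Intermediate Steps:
$Y{\left(h \right)} = 54 - 2 h - \frac{-49 + h}{h}$ ($Y{\left(h \right)} = - 2 \left(\left(-27 + \frac{h - 49}{h + h}\right) + h\right) = - 2 \left(\left(-27 + \frac{-49 + h}{2 h}\right) + h\right) = - 2 \left(-27 + h + \frac{-49 + h}{2 h}\right) = 54 - 2 h - \frac{-49 + h}{h}$)
$\frac{1}{Y{\left(-13 - 136 \right)}} = \frac{1}{53 - 2 \left(-13 - 136\right) + \frac{49}{-13 - 136}} = \frac{1}{53 - -298 + \frac{49}{-149}} = \frac{1}{53 + 298 + 49 \left(- \frac{1}{149}\right)} = \frac{1}{53 + 298 - \frac{49}{149}} = \frac{1}{\frac{52250}{149}} = \frac{149}{52250}$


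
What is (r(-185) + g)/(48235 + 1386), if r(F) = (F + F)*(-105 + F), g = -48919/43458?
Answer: 4662994481/2156429418 ≈ 2.1624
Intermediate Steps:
g = -48919/43458 (g = -48919*1/43458 = -48919/43458 ≈ -1.1257)
r(F) = 2*F*(-105 + F) (r(F) = (2*F)*(-105 + F) = 2*F*(-105 + F))
(r(-185) + g)/(48235 + 1386) = (2*(-185)*(-105 - 185) - 48919/43458)/(48235 + 1386) = (2*(-185)*(-290) - 48919/43458)/49621 = (107300 - 48919/43458)*(1/49621) = (4662994481/43458)*(1/49621) = 4662994481/2156429418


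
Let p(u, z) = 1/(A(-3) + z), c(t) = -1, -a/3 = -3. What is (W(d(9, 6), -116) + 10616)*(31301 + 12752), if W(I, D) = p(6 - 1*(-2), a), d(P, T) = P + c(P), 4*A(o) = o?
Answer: 15433175596/33 ≈ 4.6767e+8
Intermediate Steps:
A(o) = o/4
a = 9 (a = -3*(-3) = 9)
p(u, z) = 1/(-3/4 + z) (p(u, z) = 1/((1/4)*(-3) + z) = 1/(-3/4 + z))
d(P, T) = -1 + P (d(P, T) = P - 1 = -1 + P)
W(I, D) = 4/33 (W(I, D) = 4/(-3 + 4*9) = 4/(-3 + 36) = 4/33)
(W(d(9, 6), -116) + 10616)*(31301 + 12752) = (4/33 + 10616)*(31301 + 12752) = (350332/33)*44053 = 15433175596/33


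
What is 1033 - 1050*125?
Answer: -130217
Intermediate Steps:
1033 - 1050*125 = 1033 - 131250 = -130217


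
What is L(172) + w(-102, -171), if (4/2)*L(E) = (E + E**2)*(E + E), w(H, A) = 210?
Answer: 5118242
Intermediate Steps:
L(E) = E*(E + E**2) (L(E) = ((E + E**2)*(E + E))/2 = ((E + E**2)*(2*E))/2 = (2*E*(E + E**2))/2 = E*(E + E**2))
L(172) + w(-102, -171) = 172**2*(1 + 172) + 210 = 29584*173 + 210 = 5118032 + 210 = 5118242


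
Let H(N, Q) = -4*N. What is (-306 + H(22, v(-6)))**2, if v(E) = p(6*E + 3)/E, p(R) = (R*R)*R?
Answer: 155236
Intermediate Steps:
p(R) = R**3 (p(R) = R**2*R = R**3)
v(E) = (3 + 6*E)**3/E (v(E) = (6*E + 3)**3/E = (3 + 6*E)**3/E)
(-306 + H(22, v(-6)))**2 = (-306 - 4*22)**2 = (-306 - 88)**2 = (-394)**2 = 155236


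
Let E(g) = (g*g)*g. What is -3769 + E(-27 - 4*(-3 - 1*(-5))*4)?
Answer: -209148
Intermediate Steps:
E(g) = g³ (E(g) = g²*g = g³)
-3769 + E(-27 - 4*(-3 - 1*(-5))*4) = -3769 + (-27 - 4*(-3 - 1*(-5))*4)³ = -3769 + (-27 - 4*(-3 + 5)*4)³ = -3769 + (-27 - 4*2*4)³ = -3769 + (-27 - 8*4)³ = -3769 + (-27 - 1*32)³ = -3769 + (-27 - 32)³ = -3769 + (-59)³ = -3769 - 205379 = -209148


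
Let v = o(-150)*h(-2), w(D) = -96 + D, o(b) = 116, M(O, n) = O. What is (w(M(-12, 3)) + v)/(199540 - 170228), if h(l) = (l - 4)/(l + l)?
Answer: 33/14656 ≈ 0.0022516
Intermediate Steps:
h(l) = (-4 + l)/(2*l) (h(l) = (-4 + l)/((2*l)) = (-4 + l)*(1/(2*l)) = (-4 + l)/(2*l))
v = 174 (v = 116*((½)*(-4 - 2)/(-2)) = 116*((½)*(-½)*(-6)) = 116*(3/2) = 174)
(w(M(-12, 3)) + v)/(199540 - 170228) = ((-96 - 12) + 174)/(199540 - 170228) = (-108 + 174)/29312 = 66*(1/29312) = 33/14656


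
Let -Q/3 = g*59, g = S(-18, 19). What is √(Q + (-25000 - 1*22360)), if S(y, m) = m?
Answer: I*√50723 ≈ 225.22*I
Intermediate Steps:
g = 19
Q = -3363 (Q = -57*59 = -3*1121 = -3363)
√(Q + (-25000 - 1*22360)) = √(-3363 + (-25000 - 1*22360)) = √(-3363 + (-25000 - 22360)) = √(-3363 - 47360) = √(-50723) = I*√50723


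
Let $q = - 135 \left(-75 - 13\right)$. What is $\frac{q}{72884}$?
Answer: $\frac{2970}{18221} \approx 0.163$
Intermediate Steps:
$q = 11880$ ($q = \left(-135\right) \left(-88\right) = 11880$)
$\frac{q}{72884} = \frac{11880}{72884} = 11880 \cdot \frac{1}{72884} = \frac{2970}{18221}$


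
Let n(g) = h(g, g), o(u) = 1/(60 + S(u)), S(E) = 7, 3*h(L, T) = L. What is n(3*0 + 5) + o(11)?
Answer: 338/201 ≈ 1.6816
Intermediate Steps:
h(L, T) = L/3
o(u) = 1/67 (o(u) = 1/(60 + 7) = 1/67)
n(g) = g/3
n(3*0 + 5) + o(11) = (3*0 + 5)/3 + 1/67 = (0 + 5)/3 + 1/67 = (⅓)*5 + 1/67 = 5/3 + 1/67 = 338/201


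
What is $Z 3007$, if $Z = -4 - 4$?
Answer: $-24056$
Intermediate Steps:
$Z = -8$ ($Z = -4 - 4 = -8$)
$Z 3007 = \left(-8\right) 3007 = -24056$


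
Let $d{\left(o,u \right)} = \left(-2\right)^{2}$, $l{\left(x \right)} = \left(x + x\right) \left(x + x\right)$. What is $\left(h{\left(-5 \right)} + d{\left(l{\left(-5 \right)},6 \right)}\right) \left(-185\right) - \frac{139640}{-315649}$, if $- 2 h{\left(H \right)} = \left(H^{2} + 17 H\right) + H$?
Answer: $- \frac{4262560465}{631298} \approx -6752.1$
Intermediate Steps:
$h{\left(H \right)} = - 9 H - \frac{H^{2}}{2}$ ($h{\left(H \right)} = - \frac{\left(H^{2} + 17 H\right) + H}{2} = - \frac{H^{2} + 18 H}{2} = - 9 H - \frac{H^{2}}{2}$)
$l{\left(x \right)} = 4 x^{2}$ ($l{\left(x \right)} = 2 x 2 x = 4 x^{2}$)
$d{\left(o,u \right)} = 4$
$\left(h{\left(-5 \right)} + d{\left(l{\left(-5 \right)},6 \right)}\right) \left(-185\right) - \frac{139640}{-315649} = \left(\left(- \frac{1}{2}\right) \left(-5\right) \left(18 - 5\right) + 4\right) \left(-185\right) - \frac{139640}{-315649} = \left(\left(- \frac{1}{2}\right) \left(-5\right) 13 + 4\right) \left(-185\right) - 139640 \left(- \frac{1}{315649}\right) = \left(\frac{65}{2} + 4\right) \left(-185\right) - - \frac{139640}{315649} = \frac{73}{2} \left(-185\right) + \frac{139640}{315649} = - \frac{13505}{2} + \frac{139640}{315649} = - \frac{4262560465}{631298}$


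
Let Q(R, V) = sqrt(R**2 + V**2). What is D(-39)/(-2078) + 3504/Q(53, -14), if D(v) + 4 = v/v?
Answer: 3/2078 + 3504*sqrt(3005)/3005 ≈ 63.922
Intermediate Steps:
D(v) = -3 (D(v) = -4 + v/v = -4 + 1 = -3)
D(-39)/(-2078) + 3504/Q(53, -14) = -3/(-2078) + 3504/(sqrt(53**2 + (-14)**2)) = -3*(-1/2078) + 3504/(sqrt(2809 + 196)) = 3/2078 + 3504/(sqrt(3005)) = 3/2078 + 3504*(sqrt(3005)/3005) = 3/2078 + 3504*sqrt(3005)/3005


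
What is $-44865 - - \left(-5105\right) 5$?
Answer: $-70390$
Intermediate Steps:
$-44865 - - \left(-5105\right) 5 = -44865 - \left(-1\right) \left(-25525\right) = -44865 - 25525 = -70390$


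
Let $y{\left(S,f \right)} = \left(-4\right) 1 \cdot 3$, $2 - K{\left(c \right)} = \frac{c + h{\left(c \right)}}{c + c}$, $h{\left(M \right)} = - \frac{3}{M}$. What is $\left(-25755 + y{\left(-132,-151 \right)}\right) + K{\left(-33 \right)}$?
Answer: $- \frac{9352876}{363} \approx -25766.0$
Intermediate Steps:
$K{\left(c \right)} = 2 - \frac{c - \frac{3}{c}}{2 c}$ ($K{\left(c \right)} = 2 - \frac{c - \frac{3}{c}}{c + c} = 2 - \frac{c - \frac{3}{c}}{2 c}$)
$y{\left(S,f \right)} = -12$ ($y{\left(S,f \right)} = \left(-4\right) 3 = -12$)
$\left(-25755 + y{\left(-132,-151 \right)}\right) + K{\left(-33 \right)} = \left(-25755 - 12\right) + \left(\frac{3}{2} + \frac{3}{2 \cdot 1089}\right) = -25767 + \left(\frac{3}{2} + \frac{3}{2} \cdot \frac{1}{1089}\right) = -25767 + \left(\frac{3}{2} + \frac{1}{726}\right) = -25767 + \frac{545}{363} = - \frac{9352876}{363}$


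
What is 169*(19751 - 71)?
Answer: 3325920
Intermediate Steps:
169*(19751 - 71) = 169*19680 = 3325920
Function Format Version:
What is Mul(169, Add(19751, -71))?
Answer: 3325920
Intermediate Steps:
Mul(169, Add(19751, -71)) = Mul(169, 19680) = 3325920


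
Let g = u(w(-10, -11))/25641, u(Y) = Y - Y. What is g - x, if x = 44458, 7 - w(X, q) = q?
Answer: -44458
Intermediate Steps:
w(X, q) = 7 - q
u(Y) = 0
g = 0 (g = 0/25641 = 0*(1/25641) = 0)
g - x = 0 - 1*44458 = 0 - 44458 = -44458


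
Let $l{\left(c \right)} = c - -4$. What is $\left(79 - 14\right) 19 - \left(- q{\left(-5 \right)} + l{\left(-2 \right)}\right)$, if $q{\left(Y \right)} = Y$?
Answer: $1228$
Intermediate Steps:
$l{\left(c \right)} = 4 + c$ ($l{\left(c \right)} = c + 4 = 4 + c$)
$\left(79 - 14\right) 19 - \left(- q{\left(-5 \right)} + l{\left(-2 \right)}\right) = \left(79 - 14\right) 19 - 7 = 65 \cdot 19 - 7 = 1235 - 7 = 1228$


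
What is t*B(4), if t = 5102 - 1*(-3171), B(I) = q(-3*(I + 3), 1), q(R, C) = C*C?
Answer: 8273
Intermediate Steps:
q(R, C) = C**2
B(I) = 1 (B(I) = 1**2 = 1)
t = 8273 (t = 5102 + 3171 = 8273)
t*B(4) = 8273*1 = 8273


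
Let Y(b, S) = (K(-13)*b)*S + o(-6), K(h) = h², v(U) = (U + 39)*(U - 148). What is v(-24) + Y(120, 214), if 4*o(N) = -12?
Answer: 4337337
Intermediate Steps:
o(N) = -3 (o(N) = (¼)*(-12) = -3)
v(U) = (-148 + U)*(39 + U) (v(U) = (39 + U)*(-148 + U) = (-148 + U)*(39 + U))
Y(b, S) = -3 + 169*S*b (Y(b, S) = ((-13)²*b)*S - 3 = (169*b)*S - 3 = 169*S*b - 3 = -3 + 169*S*b)
v(-24) + Y(120, 214) = (-5772 + (-24)² - 109*(-24)) + (-3 + 169*214*120) = (-5772 + 576 + 2616) + (-3 + 4339920) = -2580 + 4339917 = 4337337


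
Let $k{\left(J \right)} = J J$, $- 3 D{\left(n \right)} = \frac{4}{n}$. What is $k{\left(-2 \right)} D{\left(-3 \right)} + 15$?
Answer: $\frac{151}{9} \approx 16.778$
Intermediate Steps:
$D{\left(n \right)} = - \frac{4}{3 n}$ ($D{\left(n \right)} = - \frac{4 \frac{1}{n}}{3} = - \frac{4}{3 n}$)
$k{\left(J \right)} = J^{2}$
$k{\left(-2 \right)} D{\left(-3 \right)} + 15 = \left(-2\right)^{2} \left(- \frac{4}{3 \left(-3\right)}\right) + 15 = 4 \left(\left(- \frac{4}{3}\right) \left(- \frac{1}{3}\right)\right) + 15 = 4 \cdot \frac{4}{9} + 15 = \frac{16}{9} + 15 = \frac{151}{9}$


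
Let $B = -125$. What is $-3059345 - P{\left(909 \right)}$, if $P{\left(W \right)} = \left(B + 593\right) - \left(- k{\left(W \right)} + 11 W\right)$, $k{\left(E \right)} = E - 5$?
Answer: $-3050718$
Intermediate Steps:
$k{\left(E \right)} = -5 + E$ ($k{\left(E \right)} = E - 5 = -5 + E$)
$P{\left(W \right)} = 463 - 10 W$ ($P{\left(W \right)} = \left(-125 + 593\right) - \left(5 + 10 W\right) = 468 - \left(5 + 10 W\right) = 463 - 10 W$)
$-3059345 - P{\left(909 \right)} = -3059345 - \left(463 - 9090\right) = -3059345 - -8627 = -3059345 + 8627 = -3050718$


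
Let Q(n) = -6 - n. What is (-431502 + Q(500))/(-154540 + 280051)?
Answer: -432008/125511 ≈ -3.4420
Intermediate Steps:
(-431502 + Q(500))/(-154540 + 280051) = (-431502 + (-6 - 1*500))/(-154540 + 280051) = (-431502 + (-6 - 500))/125511 = (-431502 - 506)*(1/125511) = -432008*1/125511 = -432008/125511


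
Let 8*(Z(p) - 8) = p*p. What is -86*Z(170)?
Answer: -311363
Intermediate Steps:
Z(p) = 8 + p²/8 (Z(p) = 8 + (p*p)/8 = 8 + p²/8)
-86*Z(170) = -86*(8 + (⅛)*170²) = -86*(8 + (⅛)*28900) = -86*(8 + 7225/2) = -86*7241/2 = -311363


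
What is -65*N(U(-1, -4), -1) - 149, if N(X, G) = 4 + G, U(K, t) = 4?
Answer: -344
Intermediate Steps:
-65*N(U(-1, -4), -1) - 149 = -65*(4 - 1) - 149 = -65*3 - 149 = -195 - 149 = -344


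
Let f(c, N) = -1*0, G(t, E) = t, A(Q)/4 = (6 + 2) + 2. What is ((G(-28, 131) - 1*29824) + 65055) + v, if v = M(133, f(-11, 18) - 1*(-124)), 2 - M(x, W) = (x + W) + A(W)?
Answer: 34908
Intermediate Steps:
A(Q) = 40 (A(Q) = 4*((6 + 2) + 2) = 4*(8 + 2) = 4*10 = 40)
f(c, N) = 0
M(x, W) = -38 - W - x (M(x, W) = 2 - ((x + W) + 40) = 2 - ((W + x) + 40) = 2 - (40 + W + x) = 2 + (-40 - W - x) = -38 - W - x)
v = -295 (v = -38 - (0 - 1*(-124)) - 1*133 = -38 - (0 + 124) - 133 = -38 - 1*124 - 133 = -38 - 124 - 133 = -295)
((G(-28, 131) - 1*29824) + 65055) + v = ((-28 - 1*29824) + 65055) - 295 = ((-28 - 29824) + 65055) - 295 = (-29852 + 65055) - 295 = 35203 - 295 = 34908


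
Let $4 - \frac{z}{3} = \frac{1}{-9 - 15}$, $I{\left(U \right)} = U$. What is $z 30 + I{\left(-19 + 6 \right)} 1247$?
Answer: $- \frac{63389}{4} \approx -15847.0$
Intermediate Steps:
$z = \frac{97}{8}$ ($z = 12 - \frac{3}{-9 - 15} = 12 - \frac{3}{-24} = 12 - - \frac{1}{8} = 12 + \frac{1}{8} = \frac{97}{8} \approx 12.125$)
$z 30 + I{\left(-19 + 6 \right)} 1247 = \frac{97}{8} \cdot 30 + \left(-19 + 6\right) 1247 = \frac{1455}{4} - 16211 = - \frac{63389}{4}$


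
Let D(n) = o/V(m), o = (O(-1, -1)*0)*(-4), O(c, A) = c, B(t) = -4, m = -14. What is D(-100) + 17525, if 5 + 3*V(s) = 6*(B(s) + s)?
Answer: 17525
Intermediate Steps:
V(s) = -29/3 + 2*s (V(s) = -5/3 + (6*(-4 + s))/3 = -5/3 + (-24 + 6*s)/3 = -5/3 + (-8 + 2*s) = -29/3 + 2*s)
o = 0 (o = -1*0*(-4) = 0*(-4) = 0)
D(n) = 0 (D(n) = 0/(-29/3 + 2*(-14)) = 0/(-29/3 - 28) = 0/(-113/3) = 0*(-3/113) = 0)
D(-100) + 17525 = 0 + 17525 = 17525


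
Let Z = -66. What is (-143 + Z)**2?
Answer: 43681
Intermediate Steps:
(-143 + Z)**2 = (-143 - 66)**2 = (-209)**2 = 43681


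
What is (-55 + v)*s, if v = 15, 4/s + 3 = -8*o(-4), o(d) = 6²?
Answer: 160/291 ≈ 0.54983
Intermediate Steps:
o(d) = 36
s = -4/291 (s = 4/(-3 - 8*36) = 4/(-3 - 288) = 4/(-291) = 4*(-1/291) = -4/291 ≈ -0.013746)
(-55 + v)*s = (-55 + 15)*(-4/291) = -40*(-4/291) = 160/291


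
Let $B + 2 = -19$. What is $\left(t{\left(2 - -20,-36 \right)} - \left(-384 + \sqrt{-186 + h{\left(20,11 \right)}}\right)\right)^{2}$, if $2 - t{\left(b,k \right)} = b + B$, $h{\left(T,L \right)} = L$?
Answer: $148050 - 3850 i \sqrt{7} \approx 1.4805 \cdot 10^{5} - 10186.0 i$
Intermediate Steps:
$B = -21$ ($B = -2 - 19 = -21$)
$t{\left(b,k \right)} = 23 - b$ ($t{\left(b,k \right)} = 2 - \left(b - 21\right) = 2 - \left(-21 + b\right) = 23 - b$)
$\left(t{\left(2 - -20,-36 \right)} - \left(-384 + \sqrt{-186 + h{\left(20,11 \right)}}\right)\right)^{2} = \left(\left(23 - \left(2 - -20\right)\right) + \left(384 - \sqrt{-186 + 11}\right)\right)^{2} = \left(\left(23 - \left(2 + 20\right)\right) + \left(384 - \sqrt{-175}\right)\right)^{2} = \left(\left(23 - 22\right) + \left(384 - 5 i \sqrt{7}\right)\right)^{2} = \left(1 + \left(384 - 5 i \sqrt{7}\right)\right)^{2} = \left(385 - 5 i \sqrt{7}\right)^{2}$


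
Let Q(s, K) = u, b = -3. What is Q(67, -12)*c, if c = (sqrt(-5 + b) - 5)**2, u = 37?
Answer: 629 - 740*I*sqrt(2) ≈ 629.0 - 1046.5*I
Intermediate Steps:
c = (-5 + 2*I*sqrt(2))**2 (c = (sqrt(-5 - 3) - 5)**2 = (sqrt(-8) - 5)**2 = (2*I*sqrt(2) - 5)**2 = (-5 + 2*I*sqrt(2))**2 ≈ 17.0 - 28.284*I)
Q(s, K) = 37
Q(67, -12)*c = 37*(17 - 20*I*sqrt(2)) = 629 - 740*I*sqrt(2)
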